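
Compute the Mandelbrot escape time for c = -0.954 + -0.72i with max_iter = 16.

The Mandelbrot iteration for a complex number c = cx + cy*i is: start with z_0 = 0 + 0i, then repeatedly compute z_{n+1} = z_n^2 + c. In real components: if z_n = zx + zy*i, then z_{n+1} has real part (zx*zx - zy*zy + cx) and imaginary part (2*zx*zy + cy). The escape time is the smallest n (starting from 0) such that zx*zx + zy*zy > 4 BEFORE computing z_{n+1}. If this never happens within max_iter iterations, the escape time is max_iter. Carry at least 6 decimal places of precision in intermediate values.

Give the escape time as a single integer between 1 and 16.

z_0 = 0 + 0i, c = -0.9540 + -0.7200i
Iter 1: z = -0.9540 + -0.7200i, |z|^2 = 1.4285
Iter 2: z = -0.5623 + 0.6538i, |z|^2 = 0.7436
Iter 3: z = -1.0652 + -1.4552i, |z|^2 = 3.2523
Iter 4: z = -1.9369 + 2.3803i, |z|^2 = 9.4171
Escaped at iteration 4

Answer: 4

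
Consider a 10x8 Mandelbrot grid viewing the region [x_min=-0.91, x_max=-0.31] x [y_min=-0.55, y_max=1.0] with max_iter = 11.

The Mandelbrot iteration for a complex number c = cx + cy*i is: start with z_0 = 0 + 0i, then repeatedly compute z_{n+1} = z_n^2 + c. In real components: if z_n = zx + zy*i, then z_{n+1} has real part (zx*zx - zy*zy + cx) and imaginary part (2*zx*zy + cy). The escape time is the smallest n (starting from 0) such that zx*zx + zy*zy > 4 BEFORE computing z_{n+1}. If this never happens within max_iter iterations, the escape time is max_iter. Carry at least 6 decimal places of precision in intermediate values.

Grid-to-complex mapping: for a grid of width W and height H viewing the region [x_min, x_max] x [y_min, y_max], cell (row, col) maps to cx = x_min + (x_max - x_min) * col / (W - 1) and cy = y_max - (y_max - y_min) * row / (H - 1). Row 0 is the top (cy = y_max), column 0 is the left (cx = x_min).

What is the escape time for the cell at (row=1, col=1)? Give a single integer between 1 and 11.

Answer: 4

Derivation:
z_0 = 0 + 0i, c = -0.8433 + 0.7786i
Iter 1: z = -0.8433 + 0.7786i, |z|^2 = 1.3174
Iter 2: z = -0.7383 + -0.5346i, |z|^2 = 0.8309
Iter 3: z = -0.5841 + 1.5680i, |z|^2 = 2.7997
Iter 4: z = -2.9608 + -1.0531i, |z|^2 = 9.8751
Escaped at iteration 4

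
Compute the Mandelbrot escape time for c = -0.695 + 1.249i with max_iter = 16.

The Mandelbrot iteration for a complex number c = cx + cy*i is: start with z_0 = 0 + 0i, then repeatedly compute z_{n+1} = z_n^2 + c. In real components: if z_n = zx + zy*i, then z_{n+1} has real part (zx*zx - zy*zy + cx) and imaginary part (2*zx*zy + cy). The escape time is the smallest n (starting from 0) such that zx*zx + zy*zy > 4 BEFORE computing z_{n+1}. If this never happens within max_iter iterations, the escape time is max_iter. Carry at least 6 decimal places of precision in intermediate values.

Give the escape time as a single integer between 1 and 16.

z_0 = 0 + 0i, c = -0.6950 + 1.2490i
Iter 1: z = -0.6950 + 1.2490i, |z|^2 = 2.0430
Iter 2: z = -1.7720 + -0.4871i, |z|^2 = 3.3772
Iter 3: z = 2.2076 + 2.9753i, |z|^2 = 13.7260
Escaped at iteration 3

Answer: 3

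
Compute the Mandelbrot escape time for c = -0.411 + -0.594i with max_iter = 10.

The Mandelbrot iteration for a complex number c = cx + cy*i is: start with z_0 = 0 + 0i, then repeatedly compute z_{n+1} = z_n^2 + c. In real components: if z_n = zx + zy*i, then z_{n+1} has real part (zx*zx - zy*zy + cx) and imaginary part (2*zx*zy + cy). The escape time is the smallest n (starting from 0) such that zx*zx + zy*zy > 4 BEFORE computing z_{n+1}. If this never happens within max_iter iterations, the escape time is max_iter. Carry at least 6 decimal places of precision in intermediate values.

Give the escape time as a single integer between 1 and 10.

Answer: 10

Derivation:
z_0 = 0 + 0i, c = -0.4110 + -0.5940i
Iter 1: z = -0.4110 + -0.5940i, |z|^2 = 0.5218
Iter 2: z = -0.5949 + -0.1057i, |z|^2 = 0.3651
Iter 3: z = -0.0683 + -0.4682i, |z|^2 = 0.2239
Iter 4: z = -0.6255 + -0.5301i, |z|^2 = 0.6723
Iter 5: z = -0.3007 + 0.0692i, |z|^2 = 0.0952
Iter 6: z = -0.3254 + -0.6356i, |z|^2 = 0.5099
Iter 7: z = -0.7091 + -0.1804i, |z|^2 = 0.5354
Iter 8: z = 0.0593 + -0.3382i, |z|^2 = 0.1179
Iter 9: z = -0.5219 + -0.6341i, |z|^2 = 0.6744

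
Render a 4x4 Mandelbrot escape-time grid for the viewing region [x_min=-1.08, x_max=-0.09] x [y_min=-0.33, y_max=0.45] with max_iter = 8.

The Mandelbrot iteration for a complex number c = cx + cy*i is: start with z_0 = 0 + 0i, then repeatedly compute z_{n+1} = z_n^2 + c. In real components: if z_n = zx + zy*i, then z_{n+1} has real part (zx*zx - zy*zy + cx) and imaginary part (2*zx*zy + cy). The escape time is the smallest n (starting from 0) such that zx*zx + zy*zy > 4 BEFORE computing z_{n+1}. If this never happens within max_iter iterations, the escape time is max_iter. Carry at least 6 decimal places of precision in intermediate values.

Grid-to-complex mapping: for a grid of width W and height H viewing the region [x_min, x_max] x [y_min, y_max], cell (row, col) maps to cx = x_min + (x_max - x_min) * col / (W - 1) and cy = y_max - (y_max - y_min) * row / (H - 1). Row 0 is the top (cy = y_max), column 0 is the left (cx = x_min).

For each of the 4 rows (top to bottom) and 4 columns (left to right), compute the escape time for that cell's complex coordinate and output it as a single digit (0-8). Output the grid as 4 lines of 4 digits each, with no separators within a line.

Answer: 5788
8888
8888
8888

Derivation:
(row=0, col=0): c = -1.0800 + 0.4500i → escape time 5
(row=0, col=1): c = -0.7500 + 0.4500i → escape time 7
(row=0, col=2): c = -0.4200 + 0.4500i → escape time 8
(row=0, col=3): c = -0.0900 + 0.4500i → escape time 8
(row=1, col=0): c = -1.0800 + 0.1900i → escape time 8
(row=1, col=1): c = -0.7500 + 0.1900i → escape time 8
(row=1, col=2): c = -0.4200 + 0.1900i → escape time 8
(row=1, col=3): c = -0.0900 + 0.1900i → escape time 8
(row=2, col=0): c = -1.0800 + -0.0700i → escape time 8
(row=2, col=1): c = -0.7500 + -0.0700i → escape time 8
(row=2, col=2): c = -0.4200 + -0.0700i → escape time 8
(row=2, col=3): c = -0.0900 + -0.0700i → escape time 8
(row=3, col=0): c = -1.0800 + -0.3300i → escape time 8
(row=3, col=1): c = -0.7500 + -0.3300i → escape time 8
(row=3, col=2): c = -0.4200 + -0.3300i → escape time 8
(row=3, col=3): c = -0.0900 + -0.3300i → escape time 8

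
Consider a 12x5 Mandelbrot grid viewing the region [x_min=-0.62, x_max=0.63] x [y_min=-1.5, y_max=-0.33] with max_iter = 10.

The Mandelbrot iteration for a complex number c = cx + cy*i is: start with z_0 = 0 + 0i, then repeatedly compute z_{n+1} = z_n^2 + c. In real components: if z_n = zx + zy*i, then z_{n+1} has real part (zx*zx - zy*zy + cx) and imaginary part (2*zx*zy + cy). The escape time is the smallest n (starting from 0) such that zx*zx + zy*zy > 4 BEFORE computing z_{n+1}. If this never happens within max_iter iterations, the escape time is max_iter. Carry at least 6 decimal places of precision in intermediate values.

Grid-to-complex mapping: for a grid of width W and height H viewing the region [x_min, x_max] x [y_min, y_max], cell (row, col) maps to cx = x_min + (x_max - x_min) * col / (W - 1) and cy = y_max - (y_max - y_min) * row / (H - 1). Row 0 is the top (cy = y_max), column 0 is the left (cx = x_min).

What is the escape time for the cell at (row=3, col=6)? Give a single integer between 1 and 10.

Answer: 3

Derivation:
z_0 = 0 + 0i, c = 0.0618 + -1.2075i
Iter 1: z = 0.0618 + -1.2075i, |z|^2 = 1.4619
Iter 2: z = -1.3924 + -1.3568i, |z|^2 = 3.7797
Iter 3: z = 0.1598 + 2.5709i, |z|^2 = 6.6352
Escaped at iteration 3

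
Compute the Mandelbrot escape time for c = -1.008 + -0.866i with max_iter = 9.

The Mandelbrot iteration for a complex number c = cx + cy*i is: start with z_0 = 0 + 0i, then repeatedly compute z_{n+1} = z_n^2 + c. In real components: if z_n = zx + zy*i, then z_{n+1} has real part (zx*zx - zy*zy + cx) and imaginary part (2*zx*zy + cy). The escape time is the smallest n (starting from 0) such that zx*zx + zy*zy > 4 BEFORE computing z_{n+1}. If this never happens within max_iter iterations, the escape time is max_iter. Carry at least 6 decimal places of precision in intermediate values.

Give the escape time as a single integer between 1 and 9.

z_0 = 0 + 0i, c = -1.0080 + -0.8660i
Iter 1: z = -1.0080 + -0.8660i, |z|^2 = 1.7660
Iter 2: z = -0.7419 + 0.8799i, |z|^2 = 1.3246
Iter 3: z = -1.2317 + -2.1715i, |z|^2 = 6.2327
Escaped at iteration 3

Answer: 3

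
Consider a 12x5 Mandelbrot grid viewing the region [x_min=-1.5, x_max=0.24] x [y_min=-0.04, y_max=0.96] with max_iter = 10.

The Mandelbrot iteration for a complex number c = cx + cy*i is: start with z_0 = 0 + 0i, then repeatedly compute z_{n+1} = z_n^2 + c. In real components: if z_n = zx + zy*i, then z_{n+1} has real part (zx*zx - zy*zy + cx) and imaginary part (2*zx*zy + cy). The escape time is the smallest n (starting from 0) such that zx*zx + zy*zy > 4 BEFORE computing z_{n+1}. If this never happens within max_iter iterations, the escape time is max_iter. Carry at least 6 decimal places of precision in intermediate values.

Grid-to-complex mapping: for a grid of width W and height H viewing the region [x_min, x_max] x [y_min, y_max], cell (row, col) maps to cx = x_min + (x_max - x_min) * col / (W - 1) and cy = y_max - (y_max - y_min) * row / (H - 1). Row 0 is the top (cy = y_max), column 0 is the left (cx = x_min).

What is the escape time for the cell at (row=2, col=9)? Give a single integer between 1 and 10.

Answer: 10

Derivation:
z_0 = 0 + 0i, c = -0.0764 + 0.4600i
Iter 1: z = -0.0764 + 0.4600i, |z|^2 = 0.2174
Iter 2: z = -0.2821 + 0.3897i, |z|^2 = 0.2315
Iter 3: z = -0.1487 + 0.2401i, |z|^2 = 0.0797
Iter 4: z = -0.1119 + 0.3886i, |z|^2 = 0.1635
Iter 5: z = -0.2149 + 0.3730i, |z|^2 = 0.1853
Iter 6: z = -0.1693 + 0.2997i, |z|^2 = 0.1185
Iter 7: z = -0.1375 + 0.3585i, |z|^2 = 0.1474
Iter 8: z = -0.1860 + 0.3614i, |z|^2 = 0.1652
Iter 9: z = -0.1724 + 0.3256i, |z|^2 = 0.1357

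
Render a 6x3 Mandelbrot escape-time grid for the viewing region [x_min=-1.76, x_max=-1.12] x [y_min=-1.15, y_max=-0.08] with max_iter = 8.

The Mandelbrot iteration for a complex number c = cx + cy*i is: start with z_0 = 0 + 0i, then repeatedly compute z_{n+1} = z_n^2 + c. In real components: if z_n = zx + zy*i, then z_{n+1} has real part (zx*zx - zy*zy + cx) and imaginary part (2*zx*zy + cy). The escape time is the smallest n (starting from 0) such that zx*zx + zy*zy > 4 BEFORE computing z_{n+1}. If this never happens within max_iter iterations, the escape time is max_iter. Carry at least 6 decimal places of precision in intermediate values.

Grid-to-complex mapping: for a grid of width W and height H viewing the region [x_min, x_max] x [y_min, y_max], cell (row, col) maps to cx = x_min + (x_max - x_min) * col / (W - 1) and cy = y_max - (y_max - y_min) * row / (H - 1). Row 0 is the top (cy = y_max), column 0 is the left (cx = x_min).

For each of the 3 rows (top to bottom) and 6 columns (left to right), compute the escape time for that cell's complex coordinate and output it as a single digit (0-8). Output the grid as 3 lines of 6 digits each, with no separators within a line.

(row=0, col=0): c = -1.7600 + -0.0800i → escape time 5
(row=0, col=1): c = -1.6320 + -0.0800i → escape time 6
(row=0, col=2): c = -1.5040 + -0.0800i → escape time 7
(row=0, col=3): c = -1.3760 + -0.0800i → escape time 8
(row=0, col=4): c = -1.2480 + -0.0800i → escape time 8
(row=0, col=5): c = -1.1200 + -0.0800i → escape time 8
(row=1, col=0): c = -1.7600 + -0.6150i → escape time 3
(row=1, col=1): c = -1.6320 + -0.6150i → escape time 3
(row=1, col=2): c = -1.5040 + -0.6150i → escape time 3
(row=1, col=3): c = -1.3760 + -0.6150i → escape time 3
(row=1, col=4): c = -1.2480 + -0.6150i → escape time 3
(row=1, col=5): c = -1.1200 + -0.6150i → escape time 4
(row=2, col=0): c = -1.7600 + -1.1500i → escape time 1
(row=2, col=1): c = -1.6320 + -1.1500i → escape time 2
(row=2, col=2): c = -1.5040 + -1.1500i → escape time 2
(row=2, col=3): c = -1.3760 + -1.1500i → escape time 2
(row=2, col=4): c = -1.2480 + -1.1500i → escape time 3
(row=2, col=5): c = -1.1200 + -1.1500i → escape time 3

Answer: 567888
333334
122233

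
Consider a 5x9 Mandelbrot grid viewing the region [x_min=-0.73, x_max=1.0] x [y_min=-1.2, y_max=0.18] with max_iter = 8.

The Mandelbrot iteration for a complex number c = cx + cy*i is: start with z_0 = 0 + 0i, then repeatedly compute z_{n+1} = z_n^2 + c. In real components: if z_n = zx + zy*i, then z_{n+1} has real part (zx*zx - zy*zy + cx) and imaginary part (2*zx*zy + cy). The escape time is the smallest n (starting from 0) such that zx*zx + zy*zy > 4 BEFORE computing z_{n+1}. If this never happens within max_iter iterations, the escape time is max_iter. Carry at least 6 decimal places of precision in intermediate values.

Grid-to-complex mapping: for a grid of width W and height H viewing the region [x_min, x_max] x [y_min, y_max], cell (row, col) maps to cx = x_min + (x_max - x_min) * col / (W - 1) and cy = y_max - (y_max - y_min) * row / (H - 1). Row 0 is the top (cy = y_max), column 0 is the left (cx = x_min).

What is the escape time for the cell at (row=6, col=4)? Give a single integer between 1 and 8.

Answer: 2

Derivation:
z_0 = 0 + 0i, c = 1.0000 + -0.8550i
Iter 1: z = 1.0000 + -0.8550i, |z|^2 = 1.7310
Iter 2: z = 1.2690 + -2.5650i, |z|^2 = 8.1895
Escaped at iteration 2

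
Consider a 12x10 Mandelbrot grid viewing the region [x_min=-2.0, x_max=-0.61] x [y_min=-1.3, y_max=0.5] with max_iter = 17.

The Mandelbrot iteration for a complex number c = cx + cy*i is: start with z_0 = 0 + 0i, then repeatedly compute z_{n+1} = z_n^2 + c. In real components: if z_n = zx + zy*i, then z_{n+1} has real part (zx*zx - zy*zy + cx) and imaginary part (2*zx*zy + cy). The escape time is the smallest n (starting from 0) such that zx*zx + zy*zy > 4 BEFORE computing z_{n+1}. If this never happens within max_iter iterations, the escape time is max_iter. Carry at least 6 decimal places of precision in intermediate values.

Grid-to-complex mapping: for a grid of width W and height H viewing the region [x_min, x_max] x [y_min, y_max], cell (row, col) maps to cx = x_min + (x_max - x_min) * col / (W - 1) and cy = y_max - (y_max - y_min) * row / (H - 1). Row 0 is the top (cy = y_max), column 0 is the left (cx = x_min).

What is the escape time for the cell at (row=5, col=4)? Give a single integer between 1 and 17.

Answer: 3

Derivation:
z_0 = 0 + 0i, c = -1.4945 + -0.5000i
Iter 1: z = -1.4945 + -0.5000i, |z|^2 = 2.4837
Iter 2: z = 0.4891 + 0.9945i, |z|^2 = 1.2284
Iter 3: z = -2.2444 + 0.4729i, |z|^2 = 5.2611
Escaped at iteration 3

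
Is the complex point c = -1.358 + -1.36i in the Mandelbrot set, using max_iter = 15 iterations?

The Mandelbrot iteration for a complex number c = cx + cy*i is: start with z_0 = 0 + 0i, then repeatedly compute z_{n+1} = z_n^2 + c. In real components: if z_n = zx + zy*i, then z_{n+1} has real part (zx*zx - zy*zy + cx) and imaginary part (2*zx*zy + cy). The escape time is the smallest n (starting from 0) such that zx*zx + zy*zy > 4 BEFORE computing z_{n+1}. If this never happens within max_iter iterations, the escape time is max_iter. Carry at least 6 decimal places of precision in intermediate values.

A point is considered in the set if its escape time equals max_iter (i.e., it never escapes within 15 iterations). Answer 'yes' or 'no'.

z_0 = 0 + 0i, c = -1.3580 + -1.3600i
Iter 1: z = -1.3580 + -1.3600i, |z|^2 = 3.6938
Iter 2: z = -1.3634 + 2.3338i, |z|^2 = 7.3054
Escaped at iteration 2

Answer: no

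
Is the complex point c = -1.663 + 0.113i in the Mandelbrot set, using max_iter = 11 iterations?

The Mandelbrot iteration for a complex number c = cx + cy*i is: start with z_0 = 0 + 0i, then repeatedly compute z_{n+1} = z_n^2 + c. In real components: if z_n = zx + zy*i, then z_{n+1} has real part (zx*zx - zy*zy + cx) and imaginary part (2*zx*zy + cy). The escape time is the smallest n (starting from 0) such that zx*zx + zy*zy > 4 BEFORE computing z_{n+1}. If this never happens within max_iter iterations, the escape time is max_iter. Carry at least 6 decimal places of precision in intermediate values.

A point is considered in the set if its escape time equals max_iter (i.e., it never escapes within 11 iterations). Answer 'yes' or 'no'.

z_0 = 0 + 0i, c = -1.6630 + 0.1130i
Iter 1: z = -1.6630 + 0.1130i, |z|^2 = 2.7783
Iter 2: z = 1.0898 + -0.2628i, |z|^2 = 1.2567
Iter 3: z = -0.5444 + -0.4599i, |z|^2 = 0.5079
Iter 4: z = -1.5781 + 0.6137i, |z|^2 = 2.8671
Iter 5: z = 0.4507 + -1.8241i, |z|^2 = 3.5304
Iter 6: z = -4.7871 + -1.5313i, |z|^2 = 25.2612
Escaped at iteration 6

Answer: no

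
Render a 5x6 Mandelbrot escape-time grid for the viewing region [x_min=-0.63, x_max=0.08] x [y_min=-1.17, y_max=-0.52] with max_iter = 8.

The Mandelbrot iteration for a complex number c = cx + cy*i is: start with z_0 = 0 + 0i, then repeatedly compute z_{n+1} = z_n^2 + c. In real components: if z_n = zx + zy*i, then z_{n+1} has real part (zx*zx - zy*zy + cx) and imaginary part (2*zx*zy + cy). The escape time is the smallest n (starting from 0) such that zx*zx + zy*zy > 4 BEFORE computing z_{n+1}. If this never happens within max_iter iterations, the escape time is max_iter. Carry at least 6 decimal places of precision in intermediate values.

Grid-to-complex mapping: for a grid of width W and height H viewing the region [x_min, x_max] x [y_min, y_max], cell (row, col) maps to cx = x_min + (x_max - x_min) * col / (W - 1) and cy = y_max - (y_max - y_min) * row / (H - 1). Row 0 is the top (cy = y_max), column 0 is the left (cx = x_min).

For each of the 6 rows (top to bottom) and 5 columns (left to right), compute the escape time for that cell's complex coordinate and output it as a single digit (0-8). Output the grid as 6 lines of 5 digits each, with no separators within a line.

Answer: 88888
88888
46887
45785
34574
33443

Derivation:
(row=0, col=0): c = -0.6300 + -0.5200i → escape time 8
(row=0, col=1): c = -0.4525 + -0.5200i → escape time 8
(row=0, col=2): c = -0.2750 + -0.5200i → escape time 8
(row=0, col=3): c = -0.0975 + -0.5200i → escape time 8
(row=0, col=4): c = 0.0800 + -0.5200i → escape time 8
(row=1, col=0): c = -0.6300 + -0.6500i → escape time 8
(row=1, col=1): c = -0.4525 + -0.6500i → escape time 8
(row=1, col=2): c = -0.2750 + -0.6500i → escape time 8
(row=1, col=3): c = -0.0975 + -0.6500i → escape time 8
(row=1, col=4): c = 0.0800 + -0.6500i → escape time 8
(row=2, col=0): c = -0.6300 + -0.7800i → escape time 4
(row=2, col=1): c = -0.4525 + -0.7800i → escape time 6
(row=2, col=2): c = -0.2750 + -0.7800i → escape time 8
(row=2, col=3): c = -0.0975 + -0.7800i → escape time 8
(row=2, col=4): c = 0.0800 + -0.7800i → escape time 7
(row=3, col=0): c = -0.6300 + -0.9100i → escape time 4
(row=3, col=1): c = -0.4525 + -0.9100i → escape time 5
(row=3, col=2): c = -0.2750 + -0.9100i → escape time 7
(row=3, col=3): c = -0.0975 + -0.9100i → escape time 8
(row=3, col=4): c = 0.0800 + -0.9100i → escape time 5
(row=4, col=0): c = -0.6300 + -1.0400i → escape time 3
(row=4, col=1): c = -0.4525 + -1.0400i → escape time 4
(row=4, col=2): c = -0.2750 + -1.0400i → escape time 5
(row=4, col=3): c = -0.0975 + -1.0400i → escape time 7
(row=4, col=4): c = 0.0800 + -1.0400i → escape time 4
(row=5, col=0): c = -0.6300 + -1.1700i → escape time 3
(row=5, col=1): c = -0.4525 + -1.1700i → escape time 3
(row=5, col=2): c = -0.2750 + -1.1700i → escape time 4
(row=5, col=3): c = -0.0975 + -1.1700i → escape time 4
(row=5, col=4): c = 0.0800 + -1.1700i → escape time 3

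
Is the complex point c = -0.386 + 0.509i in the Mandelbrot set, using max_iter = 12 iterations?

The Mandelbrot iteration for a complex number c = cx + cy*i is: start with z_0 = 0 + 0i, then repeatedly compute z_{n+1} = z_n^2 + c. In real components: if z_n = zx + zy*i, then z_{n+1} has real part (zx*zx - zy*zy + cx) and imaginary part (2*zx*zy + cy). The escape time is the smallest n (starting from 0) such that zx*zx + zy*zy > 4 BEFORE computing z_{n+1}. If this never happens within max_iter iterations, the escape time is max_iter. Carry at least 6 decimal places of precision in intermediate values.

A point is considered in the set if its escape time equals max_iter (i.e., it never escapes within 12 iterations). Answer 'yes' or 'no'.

Answer: yes

Derivation:
z_0 = 0 + 0i, c = -0.3860 + 0.5090i
Iter 1: z = -0.3860 + 0.5090i, |z|^2 = 0.4081
Iter 2: z = -0.4961 + 0.1161i, |z|^2 = 0.2596
Iter 3: z = -0.1534 + 0.3939i, |z|^2 = 0.1786
Iter 4: z = -0.5176 + 0.3882i, |z|^2 = 0.4186
Iter 5: z = -0.2688 + 0.1071i, |z|^2 = 0.0837
Iter 6: z = -0.3252 + 0.4514i, |z|^2 = 0.3095
Iter 7: z = -0.4840 + 0.2154i, |z|^2 = 0.2806
Iter 8: z = -0.1981 + 0.3005i, |z|^2 = 0.1296
Iter 9: z = -0.4371 + 0.3899i, |z|^2 = 0.3430
Iter 10: z = -0.3470 + 0.1682i, |z|^2 = 0.1487
Iter 11: z = -0.2939 + 0.3923i, |z|^2 = 0.2402
Did not escape in 12 iterations → in set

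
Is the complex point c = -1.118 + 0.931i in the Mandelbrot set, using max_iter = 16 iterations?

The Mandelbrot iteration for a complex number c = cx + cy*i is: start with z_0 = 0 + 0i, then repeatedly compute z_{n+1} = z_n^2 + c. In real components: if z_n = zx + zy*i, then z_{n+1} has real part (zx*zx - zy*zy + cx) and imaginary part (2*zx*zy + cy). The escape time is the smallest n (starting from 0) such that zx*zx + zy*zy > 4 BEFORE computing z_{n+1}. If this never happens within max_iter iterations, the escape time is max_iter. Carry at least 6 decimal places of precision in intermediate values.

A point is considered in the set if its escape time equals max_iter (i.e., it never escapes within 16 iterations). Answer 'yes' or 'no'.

Answer: no

Derivation:
z_0 = 0 + 0i, c = -1.1180 + 0.9310i
Iter 1: z = -1.1180 + 0.9310i, |z|^2 = 2.1167
Iter 2: z = -0.7348 + -1.1507i, |z|^2 = 1.8641
Iter 3: z = -1.9022 + 2.6222i, |z|^2 = 10.4940
Escaped at iteration 3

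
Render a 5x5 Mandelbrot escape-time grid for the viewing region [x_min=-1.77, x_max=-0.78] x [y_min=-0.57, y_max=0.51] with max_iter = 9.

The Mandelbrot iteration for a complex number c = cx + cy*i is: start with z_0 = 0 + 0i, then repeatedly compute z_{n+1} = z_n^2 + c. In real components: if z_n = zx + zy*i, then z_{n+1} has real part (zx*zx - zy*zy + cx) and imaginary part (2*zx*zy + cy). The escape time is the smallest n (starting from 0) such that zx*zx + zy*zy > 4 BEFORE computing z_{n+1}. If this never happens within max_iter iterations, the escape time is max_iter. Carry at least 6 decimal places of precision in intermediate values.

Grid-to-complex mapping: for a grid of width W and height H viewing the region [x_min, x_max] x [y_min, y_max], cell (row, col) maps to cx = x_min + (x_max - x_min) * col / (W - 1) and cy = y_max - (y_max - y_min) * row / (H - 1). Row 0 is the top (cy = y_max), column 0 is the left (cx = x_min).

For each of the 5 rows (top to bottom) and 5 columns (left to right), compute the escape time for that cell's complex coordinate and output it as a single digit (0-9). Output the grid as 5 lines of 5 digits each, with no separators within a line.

(row=0, col=0): c = -1.7700 + 0.5100i → escape time 3
(row=0, col=1): c = -1.5225 + 0.5100i → escape time 3
(row=0, col=2): c = -1.2750 + 0.5100i → escape time 4
(row=0, col=3): c = -1.0275 + 0.5100i → escape time 5
(row=0, col=4): c = -0.7800 + 0.5100i → escape time 6
(row=1, col=0): c = -1.7700 + 0.2400i → escape time 4
(row=1, col=1): c = -1.5225 + 0.2400i → escape time 5
(row=1, col=2): c = -1.2750 + 0.2400i → escape time 8
(row=1, col=3): c = -1.0275 + 0.2400i → escape time 9
(row=1, col=4): c = -0.7800 + 0.2400i → escape time 9
(row=2, col=0): c = -1.7700 + -0.0300i → escape time 9
(row=2, col=1): c = -1.5225 + -0.0300i → escape time 9
(row=2, col=2): c = -1.2750 + -0.0300i → escape time 9
(row=2, col=3): c = -1.0275 + -0.0300i → escape time 9
(row=2, col=4): c = -0.7800 + -0.0300i → escape time 9
(row=3, col=0): c = -1.7700 + -0.3000i → escape time 4
(row=3, col=1): c = -1.5225 + -0.3000i → escape time 5
(row=3, col=2): c = -1.2750 + -0.3000i → escape time 8
(row=3, col=3): c = -1.0275 + -0.3000i → escape time 9
(row=3, col=4): c = -0.7800 + -0.3000i → escape time 9
(row=4, col=0): c = -1.7700 + -0.5700i → escape time 3
(row=4, col=1): c = -1.5225 + -0.5700i → escape time 3
(row=4, col=2): c = -1.2750 + -0.5700i → escape time 3
(row=4, col=3): c = -1.0275 + -0.5700i → escape time 5
(row=4, col=4): c = -0.7800 + -0.5700i → escape time 6

Answer: 33456
45899
99999
45899
33356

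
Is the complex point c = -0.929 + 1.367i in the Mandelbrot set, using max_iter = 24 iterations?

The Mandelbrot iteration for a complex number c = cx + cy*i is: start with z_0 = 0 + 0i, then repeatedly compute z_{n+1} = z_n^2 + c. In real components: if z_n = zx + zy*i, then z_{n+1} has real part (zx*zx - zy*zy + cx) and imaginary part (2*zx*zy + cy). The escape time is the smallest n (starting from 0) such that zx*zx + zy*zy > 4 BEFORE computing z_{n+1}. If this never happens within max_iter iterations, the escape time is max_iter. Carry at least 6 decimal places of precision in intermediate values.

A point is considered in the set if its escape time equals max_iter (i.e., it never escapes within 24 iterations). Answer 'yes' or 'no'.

Answer: no

Derivation:
z_0 = 0 + 0i, c = -0.9290 + 1.3670i
Iter 1: z = -0.9290 + 1.3670i, |z|^2 = 2.7317
Iter 2: z = -1.9346 + -1.1729i, |z|^2 = 5.1185
Escaped at iteration 2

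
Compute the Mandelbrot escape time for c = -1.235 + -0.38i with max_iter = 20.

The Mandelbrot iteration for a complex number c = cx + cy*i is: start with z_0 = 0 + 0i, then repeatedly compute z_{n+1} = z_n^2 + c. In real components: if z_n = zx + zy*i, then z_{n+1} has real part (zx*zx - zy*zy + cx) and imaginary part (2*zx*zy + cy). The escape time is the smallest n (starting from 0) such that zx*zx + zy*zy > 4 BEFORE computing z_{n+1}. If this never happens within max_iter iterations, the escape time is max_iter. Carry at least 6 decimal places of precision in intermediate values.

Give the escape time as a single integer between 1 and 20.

z_0 = 0 + 0i, c = -1.2350 + -0.3800i
Iter 1: z = -1.2350 + -0.3800i, |z|^2 = 1.6696
Iter 2: z = 0.1458 + 0.5586i, |z|^2 = 0.3333
Iter 3: z = -1.5258 + -0.2171i, |z|^2 = 2.3751
Iter 4: z = 1.0458 + 0.2824i, |z|^2 = 1.1736
Iter 5: z = -0.2210 + 0.2108i, |z|^2 = 0.0933
Iter 6: z = -1.2306 + -0.4732i, |z|^2 = 1.7382
Iter 7: z = 0.0555 + 0.7845i, |z|^2 = 0.6186
Iter 8: z = -1.8474 + -0.2929i, |z|^2 = 3.4987
Iter 9: z = 2.0921 + 0.7023i, |z|^2 = 4.8701
Escaped at iteration 9

Answer: 9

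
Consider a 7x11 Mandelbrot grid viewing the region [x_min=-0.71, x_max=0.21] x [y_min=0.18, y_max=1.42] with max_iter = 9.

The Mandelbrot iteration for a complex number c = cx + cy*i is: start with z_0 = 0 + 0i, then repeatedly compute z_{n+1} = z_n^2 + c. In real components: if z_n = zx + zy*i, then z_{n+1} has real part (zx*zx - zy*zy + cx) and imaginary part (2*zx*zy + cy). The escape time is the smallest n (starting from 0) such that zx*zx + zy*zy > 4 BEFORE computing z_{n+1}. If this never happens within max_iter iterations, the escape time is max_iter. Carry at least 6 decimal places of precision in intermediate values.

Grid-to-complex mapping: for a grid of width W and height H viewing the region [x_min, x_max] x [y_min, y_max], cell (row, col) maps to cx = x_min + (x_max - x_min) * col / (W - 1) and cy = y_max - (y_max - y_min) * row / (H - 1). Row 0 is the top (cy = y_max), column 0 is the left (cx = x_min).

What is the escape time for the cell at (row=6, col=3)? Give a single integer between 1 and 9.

Answer: 9

Derivation:
z_0 = 0 + 0i, c = -0.2500 + 0.6760i
Iter 1: z = -0.2500 + 0.6760i, |z|^2 = 0.5195
Iter 2: z = -0.6445 + 0.3380i, |z|^2 = 0.5296
Iter 3: z = 0.0511 + 0.2403i, |z|^2 = 0.0604
Iter 4: z = -0.3051 + 0.7006i, |z|^2 = 0.5839
Iter 5: z = -0.6477 + 0.2484i, |z|^2 = 0.4812
Iter 6: z = 0.1078 + 0.3542i, |z|^2 = 0.1371
Iter 7: z = -0.3638 + 0.7523i, |z|^2 = 0.6984
Iter 8: z = -0.6836 + 0.1286i, |z|^2 = 0.4839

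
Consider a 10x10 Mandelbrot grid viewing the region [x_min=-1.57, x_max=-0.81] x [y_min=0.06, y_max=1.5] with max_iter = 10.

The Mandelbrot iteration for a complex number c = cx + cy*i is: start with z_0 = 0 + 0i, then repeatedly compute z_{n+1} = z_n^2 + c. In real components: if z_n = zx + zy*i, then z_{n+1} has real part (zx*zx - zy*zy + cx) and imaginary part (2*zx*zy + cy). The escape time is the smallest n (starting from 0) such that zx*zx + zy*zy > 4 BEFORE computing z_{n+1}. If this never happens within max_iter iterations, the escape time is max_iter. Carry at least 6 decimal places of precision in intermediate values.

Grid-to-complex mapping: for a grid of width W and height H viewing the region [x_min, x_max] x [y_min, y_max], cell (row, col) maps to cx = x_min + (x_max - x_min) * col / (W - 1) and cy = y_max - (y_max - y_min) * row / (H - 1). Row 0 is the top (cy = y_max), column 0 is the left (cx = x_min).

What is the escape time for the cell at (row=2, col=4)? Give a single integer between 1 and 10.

z_0 = 0 + 0i, c = -1.2322 + 1.1800i
Iter 1: z = -1.2322 + 1.1800i, |z|^2 = 2.9108
Iter 2: z = -1.1063 + -1.7280i, |z|^2 = 4.2099
Escaped at iteration 2

Answer: 2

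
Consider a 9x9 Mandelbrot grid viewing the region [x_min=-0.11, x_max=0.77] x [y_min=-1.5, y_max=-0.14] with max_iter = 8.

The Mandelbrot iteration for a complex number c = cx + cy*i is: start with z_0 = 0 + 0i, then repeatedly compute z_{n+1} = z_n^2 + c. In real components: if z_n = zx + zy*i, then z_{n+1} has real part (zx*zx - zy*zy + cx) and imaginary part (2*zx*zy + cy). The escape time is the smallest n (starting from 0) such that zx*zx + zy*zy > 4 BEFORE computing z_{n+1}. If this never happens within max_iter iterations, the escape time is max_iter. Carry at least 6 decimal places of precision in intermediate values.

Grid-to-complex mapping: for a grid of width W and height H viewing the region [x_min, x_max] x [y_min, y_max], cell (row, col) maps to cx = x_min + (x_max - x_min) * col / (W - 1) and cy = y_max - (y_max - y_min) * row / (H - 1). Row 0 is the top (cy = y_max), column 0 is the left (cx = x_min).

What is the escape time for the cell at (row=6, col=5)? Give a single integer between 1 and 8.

Answer: 2

Derivation:
z_0 = 0 + 0i, c = 0.4400 + -1.1600i
Iter 1: z = 0.4400 + -1.1600i, |z|^2 = 1.5392
Iter 2: z = -0.7120 + -2.1808i, |z|^2 = 5.2628
Escaped at iteration 2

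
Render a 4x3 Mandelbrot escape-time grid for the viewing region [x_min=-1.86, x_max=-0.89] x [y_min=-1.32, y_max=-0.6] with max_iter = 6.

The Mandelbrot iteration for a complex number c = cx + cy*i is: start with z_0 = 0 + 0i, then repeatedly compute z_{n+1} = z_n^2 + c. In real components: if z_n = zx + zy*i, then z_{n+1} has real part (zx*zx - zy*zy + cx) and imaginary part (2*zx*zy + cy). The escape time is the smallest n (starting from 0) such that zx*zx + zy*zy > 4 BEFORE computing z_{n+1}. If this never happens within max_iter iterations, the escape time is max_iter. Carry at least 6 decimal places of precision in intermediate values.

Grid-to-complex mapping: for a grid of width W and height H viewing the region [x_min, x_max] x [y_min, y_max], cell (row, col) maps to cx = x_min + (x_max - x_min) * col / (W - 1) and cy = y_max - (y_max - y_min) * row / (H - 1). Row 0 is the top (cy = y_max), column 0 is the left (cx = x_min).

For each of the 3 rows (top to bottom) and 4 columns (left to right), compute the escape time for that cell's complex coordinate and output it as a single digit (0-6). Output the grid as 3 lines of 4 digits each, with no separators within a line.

(row=0, col=0): c = -1.8600 + -0.6000i → escape time 2
(row=0, col=1): c = -1.5367 + -0.6000i → escape time 3
(row=0, col=2): c = -1.2133 + -0.6000i → escape time 3
(row=0, col=3): c = -0.8900 + -0.6000i → escape time 5
(row=1, col=0): c = -1.8600 + -0.9600i → escape time 1
(row=1, col=1): c = -1.5367 + -0.9600i → escape time 3
(row=1, col=2): c = -1.2133 + -0.9600i → escape time 3
(row=1, col=3): c = -0.8900 + -0.9600i → escape time 3
(row=2, col=0): c = -1.8600 + -1.3200i → escape time 1
(row=2, col=1): c = -1.5367 + -1.3200i → escape time 1
(row=2, col=2): c = -1.2133 + -1.3200i → escape time 2
(row=2, col=3): c = -0.8900 + -1.3200i → escape time 2

Answer: 2335
1333
1122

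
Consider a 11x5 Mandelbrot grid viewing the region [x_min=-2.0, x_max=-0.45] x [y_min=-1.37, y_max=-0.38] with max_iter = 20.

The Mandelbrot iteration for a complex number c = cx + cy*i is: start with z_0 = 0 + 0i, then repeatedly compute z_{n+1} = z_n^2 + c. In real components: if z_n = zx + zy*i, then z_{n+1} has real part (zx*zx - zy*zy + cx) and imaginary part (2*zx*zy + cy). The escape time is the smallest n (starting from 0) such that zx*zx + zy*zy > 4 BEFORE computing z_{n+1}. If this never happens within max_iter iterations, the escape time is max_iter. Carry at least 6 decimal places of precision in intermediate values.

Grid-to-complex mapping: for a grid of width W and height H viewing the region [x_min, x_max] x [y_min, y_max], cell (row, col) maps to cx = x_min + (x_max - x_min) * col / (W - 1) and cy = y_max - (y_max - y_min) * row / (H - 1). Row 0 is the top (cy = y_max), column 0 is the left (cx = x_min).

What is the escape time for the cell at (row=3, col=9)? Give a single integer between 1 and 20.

z_0 = 0 + 0i, c = -0.6050 + -1.1225i
Iter 1: z = -0.6050 + -1.1225i, |z|^2 = 1.6260
Iter 2: z = -1.4990 + 0.2357i, |z|^2 = 2.3025
Iter 3: z = 1.5864 + -1.8292i, |z|^2 = 5.8626
Escaped at iteration 3

Answer: 3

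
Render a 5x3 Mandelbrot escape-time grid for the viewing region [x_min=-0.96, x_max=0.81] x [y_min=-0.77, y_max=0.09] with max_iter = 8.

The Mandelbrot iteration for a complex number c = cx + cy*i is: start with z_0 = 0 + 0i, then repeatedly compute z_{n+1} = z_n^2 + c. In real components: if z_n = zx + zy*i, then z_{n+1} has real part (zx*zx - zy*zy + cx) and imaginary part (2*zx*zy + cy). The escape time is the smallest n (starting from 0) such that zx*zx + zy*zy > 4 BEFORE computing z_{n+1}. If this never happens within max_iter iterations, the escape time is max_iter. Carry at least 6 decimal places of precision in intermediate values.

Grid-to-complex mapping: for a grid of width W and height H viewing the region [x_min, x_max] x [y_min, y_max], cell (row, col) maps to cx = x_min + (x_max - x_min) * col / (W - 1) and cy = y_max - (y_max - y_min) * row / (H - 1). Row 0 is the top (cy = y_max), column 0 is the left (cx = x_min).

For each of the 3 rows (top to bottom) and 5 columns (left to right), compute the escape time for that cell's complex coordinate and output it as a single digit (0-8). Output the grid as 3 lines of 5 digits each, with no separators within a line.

Answer: 88883
88883
46842

Derivation:
(row=0, col=0): c = -0.9600 + 0.0900i → escape time 8
(row=0, col=1): c = -0.5175 + 0.0900i → escape time 8
(row=0, col=2): c = -0.0750 + 0.0900i → escape time 8
(row=0, col=3): c = 0.3675 + 0.0900i → escape time 8
(row=0, col=4): c = 0.8100 + 0.0900i → escape time 3
(row=1, col=0): c = -0.9600 + -0.3400i → escape time 8
(row=1, col=1): c = -0.5175 + -0.3400i → escape time 8
(row=1, col=2): c = -0.0750 + -0.3400i → escape time 8
(row=1, col=3): c = 0.3675 + -0.3400i → escape time 8
(row=1, col=4): c = 0.8100 + -0.3400i → escape time 3
(row=2, col=0): c = -0.9600 + -0.7700i → escape time 4
(row=2, col=1): c = -0.5175 + -0.7700i → escape time 6
(row=2, col=2): c = -0.0750 + -0.7700i → escape time 8
(row=2, col=3): c = 0.3675 + -0.7700i → escape time 4
(row=2, col=4): c = 0.8100 + -0.7700i → escape time 2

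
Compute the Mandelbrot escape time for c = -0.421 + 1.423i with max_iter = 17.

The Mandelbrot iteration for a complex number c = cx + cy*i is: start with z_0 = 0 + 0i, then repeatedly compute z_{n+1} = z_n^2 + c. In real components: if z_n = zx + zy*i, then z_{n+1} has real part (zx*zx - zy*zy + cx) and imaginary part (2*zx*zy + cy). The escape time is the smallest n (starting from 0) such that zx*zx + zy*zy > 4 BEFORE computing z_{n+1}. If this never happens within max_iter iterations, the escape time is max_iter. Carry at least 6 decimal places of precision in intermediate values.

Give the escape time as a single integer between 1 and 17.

Answer: 2

Derivation:
z_0 = 0 + 0i, c = -0.4210 + 1.4230i
Iter 1: z = -0.4210 + 1.4230i, |z|^2 = 2.2022
Iter 2: z = -2.2687 + 0.2248i, |z|^2 = 5.1975
Escaped at iteration 2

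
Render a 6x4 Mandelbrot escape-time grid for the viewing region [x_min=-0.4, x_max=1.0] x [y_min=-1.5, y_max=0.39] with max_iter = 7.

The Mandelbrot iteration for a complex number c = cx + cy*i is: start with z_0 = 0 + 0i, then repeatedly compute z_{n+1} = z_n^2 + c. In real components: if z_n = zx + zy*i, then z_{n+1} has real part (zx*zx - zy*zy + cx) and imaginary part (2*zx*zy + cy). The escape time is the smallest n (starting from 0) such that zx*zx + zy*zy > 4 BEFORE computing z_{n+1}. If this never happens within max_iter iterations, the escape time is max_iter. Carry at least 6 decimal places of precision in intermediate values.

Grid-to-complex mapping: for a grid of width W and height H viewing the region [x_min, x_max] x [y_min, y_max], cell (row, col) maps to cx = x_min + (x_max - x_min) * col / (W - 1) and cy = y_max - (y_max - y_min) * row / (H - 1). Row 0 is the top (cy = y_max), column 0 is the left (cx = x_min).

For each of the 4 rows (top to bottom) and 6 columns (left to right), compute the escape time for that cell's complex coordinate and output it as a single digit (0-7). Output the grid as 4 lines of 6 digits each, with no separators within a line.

Answer: 777732
777732
575322
222222

Derivation:
(row=0, col=0): c = -0.4000 + 0.3900i → escape time 7
(row=0, col=1): c = -0.1200 + 0.3900i → escape time 7
(row=0, col=2): c = 0.1600 + 0.3900i → escape time 7
(row=0, col=3): c = 0.4400 + 0.3900i → escape time 7
(row=0, col=4): c = 0.7200 + 0.3900i → escape time 3
(row=0, col=5): c = 1.0000 + 0.3900i → escape time 2
(row=1, col=0): c = -0.4000 + -0.2400i → escape time 7
(row=1, col=1): c = -0.1200 + -0.2400i → escape time 7
(row=1, col=2): c = 0.1600 + -0.2400i → escape time 7
(row=1, col=3): c = 0.4400 + -0.2400i → escape time 7
(row=1, col=4): c = 0.7200 + -0.2400i → escape time 3
(row=1, col=5): c = 1.0000 + -0.2400i → escape time 2
(row=2, col=0): c = -0.4000 + -0.8700i → escape time 5
(row=2, col=1): c = -0.1200 + -0.8700i → escape time 7
(row=2, col=2): c = 0.1600 + -0.8700i → escape time 5
(row=2, col=3): c = 0.4400 + -0.8700i → escape time 3
(row=2, col=4): c = 0.7200 + -0.8700i → escape time 2
(row=2, col=5): c = 1.0000 + -0.8700i → escape time 2
(row=3, col=0): c = -0.4000 + -1.5000i → escape time 2
(row=3, col=1): c = -0.1200 + -1.5000i → escape time 2
(row=3, col=2): c = 0.1600 + -1.5000i → escape time 2
(row=3, col=3): c = 0.4400 + -1.5000i → escape time 2
(row=3, col=4): c = 0.7200 + -1.5000i → escape time 2
(row=3, col=5): c = 1.0000 + -1.5000i → escape time 2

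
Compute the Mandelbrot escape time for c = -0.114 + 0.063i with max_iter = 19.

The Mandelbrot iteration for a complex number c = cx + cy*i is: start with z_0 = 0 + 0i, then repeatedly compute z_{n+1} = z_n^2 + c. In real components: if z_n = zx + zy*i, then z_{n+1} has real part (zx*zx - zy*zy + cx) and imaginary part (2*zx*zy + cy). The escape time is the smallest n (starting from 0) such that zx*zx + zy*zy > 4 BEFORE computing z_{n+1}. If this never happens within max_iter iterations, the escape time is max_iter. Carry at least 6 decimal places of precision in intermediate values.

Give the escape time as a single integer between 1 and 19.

Answer: 19

Derivation:
z_0 = 0 + 0i, c = -0.1140 + 0.0630i
Iter 1: z = -0.1140 + 0.0630i, |z|^2 = 0.0170
Iter 2: z = -0.1050 + 0.0486i, |z|^2 = 0.0134
Iter 3: z = -0.1053 + 0.0528i, |z|^2 = 0.0139
Iter 4: z = -0.1057 + 0.0519i, |z|^2 = 0.0139
Iter 5: z = -0.1055 + 0.0520i, |z|^2 = 0.0138
Iter 6: z = -0.1056 + 0.0520i, |z|^2 = 0.0139
Iter 7: z = -0.1056 + 0.0520i, |z|^2 = 0.0138
Iter 8: z = -0.1056 + 0.0520i, |z|^2 = 0.0138
Iter 9: z = -0.1056 + 0.0520i, |z|^2 = 0.0138
Iter 10: z = -0.1056 + 0.0520i, |z|^2 = 0.0138
Iter 11: z = -0.1056 + 0.0520i, |z|^2 = 0.0138
Iter 12: z = -0.1056 + 0.0520i, |z|^2 = 0.0138
Iter 13: z = -0.1056 + 0.0520i, |z|^2 = 0.0138
Iter 14: z = -0.1056 + 0.0520i, |z|^2 = 0.0138
Iter 15: z = -0.1056 + 0.0520i, |z|^2 = 0.0138
Iter 16: z = -0.1056 + 0.0520i, |z|^2 = 0.0138
Iter 17: z = -0.1056 + 0.0520i, |z|^2 = 0.0138
Iter 18: z = -0.1056 + 0.0520i, |z|^2 = 0.0138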